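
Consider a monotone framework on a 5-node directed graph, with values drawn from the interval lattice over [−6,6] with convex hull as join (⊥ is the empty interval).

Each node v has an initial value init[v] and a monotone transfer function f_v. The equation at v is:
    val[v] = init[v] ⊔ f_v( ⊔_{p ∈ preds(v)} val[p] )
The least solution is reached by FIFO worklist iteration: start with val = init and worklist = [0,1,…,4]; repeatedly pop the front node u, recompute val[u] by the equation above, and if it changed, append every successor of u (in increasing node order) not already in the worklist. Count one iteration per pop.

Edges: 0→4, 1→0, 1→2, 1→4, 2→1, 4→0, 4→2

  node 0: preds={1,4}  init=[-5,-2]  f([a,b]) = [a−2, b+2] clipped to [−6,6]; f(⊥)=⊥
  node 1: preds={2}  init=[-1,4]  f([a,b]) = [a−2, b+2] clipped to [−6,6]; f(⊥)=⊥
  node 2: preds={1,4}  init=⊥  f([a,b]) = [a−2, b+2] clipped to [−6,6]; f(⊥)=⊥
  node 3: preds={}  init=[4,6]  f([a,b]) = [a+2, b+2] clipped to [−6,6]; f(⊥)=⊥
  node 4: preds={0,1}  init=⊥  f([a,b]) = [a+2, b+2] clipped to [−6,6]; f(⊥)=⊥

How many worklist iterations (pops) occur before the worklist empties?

Iteration log — 13 steps:
  step 1. node 0  ⊔preds=[-1,4]  new=[-5,6]  old=[-5,-2]  +wl: 
  step 2. node 1  ⊔preds=⊥  new=[-1,4]  stable
  step 3. node 2  ⊔preds=[-1,4]  new=[-3,6]  old=⊥  +wl: 1
  step 4. node 3  ⊔preds=⊥  new=[4,6]  stable
  step 5. node 4  ⊔preds=[-5,6]  new=[-3,6]  old=⊥  +wl: 0,2
  step 6. node 1  ⊔preds=[-3,6]  new=[-5,6]  old=[-1,4]  +wl: 4
  step 7. node 0  ⊔preds=[-5,6]  new=[-6,6]  old=[-5,6]  +wl: 
  step 8. node 2  ⊔preds=[-5,6]  new=[-6,6]  old=[-3,6]  +wl: 1
  step 9. node 4  ⊔preds=[-6,6]  new=[-4,6]  old=[-3,6]  +wl: 0,2
  step 10. node 1  ⊔preds=[-6,6]  new=[-6,6]  old=[-5,6]  +wl: 4
  step 11. node 0  ⊔preds=[-6,6]  new=[-6,6]  stable
  step 12. node 2  ⊔preds=[-6,6]  new=[-6,6]  stable
  step 13. node 4  ⊔preds=[-6,6]  new=[-4,6]  stable

Least fixpoint reached:
  node 0: [-6,6]
  node 1: [-6,6]
  node 2: [-6,6]
  node 3: [4,6]
  node 4: [-4,6]

13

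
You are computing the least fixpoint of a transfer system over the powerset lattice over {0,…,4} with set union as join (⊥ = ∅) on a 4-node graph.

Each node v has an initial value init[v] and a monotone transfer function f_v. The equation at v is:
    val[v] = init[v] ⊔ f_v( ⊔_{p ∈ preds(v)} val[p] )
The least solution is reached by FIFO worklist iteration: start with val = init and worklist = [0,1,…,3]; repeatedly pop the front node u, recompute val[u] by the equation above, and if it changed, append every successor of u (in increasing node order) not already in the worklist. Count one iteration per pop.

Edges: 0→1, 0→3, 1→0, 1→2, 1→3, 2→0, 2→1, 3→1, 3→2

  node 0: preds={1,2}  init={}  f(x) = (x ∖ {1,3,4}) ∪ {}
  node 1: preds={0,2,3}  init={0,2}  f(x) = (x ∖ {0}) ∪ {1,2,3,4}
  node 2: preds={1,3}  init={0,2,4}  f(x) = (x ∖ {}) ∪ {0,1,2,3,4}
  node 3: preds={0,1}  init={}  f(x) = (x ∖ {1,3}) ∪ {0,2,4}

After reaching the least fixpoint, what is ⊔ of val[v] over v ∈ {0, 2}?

{0,1,2,3,4}

Worklist (7 pops):
  #1 pop 0: in={0,2,4} → {0,2} (was {}); enqueue []
  #2 pop 1: in={0,2,4} → {0,1,2,3,4} (was {0,2}); enqueue [0]
  #3 pop 2: in={0,1,2,3,4} → {0,1,2,3,4} (was {0,2,4}); enqueue [1]
  #4 pop 3: in={0,1,2,3,4} → {0,2,4} (was {}); enqueue [2]
  #5 pop 0: in={0,1,2,3,4} → {0,2} (no change)
  #6 pop 1: in={0,1,2,3,4} → {0,1,2,3,4} (no change)
  #7 pop 2: in={0,1,2,3,4} → {0,1,2,3,4} (no change)

Fixpoint:
  val[0] = {0,2}
  val[1] = {0,1,2,3,4}
  val[2] = {0,1,2,3,4}
  val[3] = {0,2,4}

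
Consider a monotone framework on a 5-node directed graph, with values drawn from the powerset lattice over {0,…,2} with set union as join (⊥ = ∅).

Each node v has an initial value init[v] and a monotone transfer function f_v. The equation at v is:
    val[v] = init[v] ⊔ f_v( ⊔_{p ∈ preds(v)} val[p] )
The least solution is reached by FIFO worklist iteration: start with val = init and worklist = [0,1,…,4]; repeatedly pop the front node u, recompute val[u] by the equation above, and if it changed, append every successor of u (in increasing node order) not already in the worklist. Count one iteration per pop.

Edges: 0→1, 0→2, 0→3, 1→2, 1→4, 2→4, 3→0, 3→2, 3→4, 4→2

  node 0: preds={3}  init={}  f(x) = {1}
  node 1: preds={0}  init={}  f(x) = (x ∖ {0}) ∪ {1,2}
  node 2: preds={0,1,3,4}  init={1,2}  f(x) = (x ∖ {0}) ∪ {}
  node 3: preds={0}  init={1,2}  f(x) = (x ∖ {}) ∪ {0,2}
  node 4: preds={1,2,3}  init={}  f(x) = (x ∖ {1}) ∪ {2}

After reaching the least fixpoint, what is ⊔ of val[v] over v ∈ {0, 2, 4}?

{0,1,2}

Iteration log — 7 steps:
  step 1. node 0  ⊔preds={1,2}  new={1}  old={}  +wl: 
  step 2. node 1  ⊔preds={1}  new={1,2}  old={}  +wl: 
  step 3. node 2  ⊔preds={1,2}  new={1,2}  stable
  step 4. node 3  ⊔preds={1}  new={0,1,2}  old={1,2}  +wl: 0,2
  step 5. node 4  ⊔preds={0,1,2}  new={0,2}  old={}  +wl: 
  step 6. node 0  ⊔preds={0,1,2}  new={1}  stable
  step 7. node 2  ⊔preds={0,1,2}  new={1,2}  stable

Least fixpoint reached:
  node 0: {1}
  node 1: {1,2}
  node 2: {1,2}
  node 3: {0,1,2}
  node 4: {0,2}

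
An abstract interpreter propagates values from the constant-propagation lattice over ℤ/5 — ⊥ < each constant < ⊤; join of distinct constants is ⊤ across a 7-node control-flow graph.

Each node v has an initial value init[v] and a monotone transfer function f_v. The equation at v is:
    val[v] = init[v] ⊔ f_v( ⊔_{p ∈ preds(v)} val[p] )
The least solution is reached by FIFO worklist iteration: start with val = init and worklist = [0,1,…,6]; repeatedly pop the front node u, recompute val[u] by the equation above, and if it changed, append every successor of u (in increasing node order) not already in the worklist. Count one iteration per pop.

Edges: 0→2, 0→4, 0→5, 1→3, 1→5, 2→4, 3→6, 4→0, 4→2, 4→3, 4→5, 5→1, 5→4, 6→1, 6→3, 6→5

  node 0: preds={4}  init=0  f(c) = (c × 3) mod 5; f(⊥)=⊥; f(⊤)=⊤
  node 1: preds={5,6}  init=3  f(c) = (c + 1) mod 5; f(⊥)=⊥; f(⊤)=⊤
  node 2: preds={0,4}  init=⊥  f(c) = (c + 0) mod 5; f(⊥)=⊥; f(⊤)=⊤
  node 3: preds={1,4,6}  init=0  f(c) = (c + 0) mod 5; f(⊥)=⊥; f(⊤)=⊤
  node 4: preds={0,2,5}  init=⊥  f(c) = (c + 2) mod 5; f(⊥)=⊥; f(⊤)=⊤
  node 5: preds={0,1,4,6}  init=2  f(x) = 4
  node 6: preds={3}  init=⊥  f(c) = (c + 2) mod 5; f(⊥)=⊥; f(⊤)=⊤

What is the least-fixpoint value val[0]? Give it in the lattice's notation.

⊤

Worklist (14 pops):
  #1 pop 0: in=⊥ → 0 (no change)
  #2 pop 1: in=2 → 3 (no change)
  #3 pop 2: in=0 → 0 (was ⊥); enqueue []
  #4 pop 3: in=3 → ⊤ (was 0); enqueue []
  #5 pop 4: in=⊤ → ⊤ (was ⊥); enqueue [0,2,3]
  #6 pop 5: in=⊤ → ⊤ (was 2); enqueue [1,4]
  #7 pop 6: in=⊤ → ⊤ (was ⊥); enqueue [5]
  #8 pop 0: in=⊤ → ⊤ (was 0); enqueue []
  #9 pop 2: in=⊤ → ⊤ (was 0); enqueue []
  #10 pop 3: in=⊤ → ⊤ (no change)
  #11 pop 1: in=⊤ → ⊤ (was 3); enqueue [3]
  #12 pop 4: in=⊤ → ⊤ (no change)
  #13 pop 5: in=⊤ → ⊤ (no change)
  #14 pop 3: in=⊤ → ⊤ (no change)

Fixpoint:
  val[0] = ⊤
  val[1] = ⊤
  val[2] = ⊤
  val[3] = ⊤
  val[4] = ⊤
  val[5] = ⊤
  val[6] = ⊤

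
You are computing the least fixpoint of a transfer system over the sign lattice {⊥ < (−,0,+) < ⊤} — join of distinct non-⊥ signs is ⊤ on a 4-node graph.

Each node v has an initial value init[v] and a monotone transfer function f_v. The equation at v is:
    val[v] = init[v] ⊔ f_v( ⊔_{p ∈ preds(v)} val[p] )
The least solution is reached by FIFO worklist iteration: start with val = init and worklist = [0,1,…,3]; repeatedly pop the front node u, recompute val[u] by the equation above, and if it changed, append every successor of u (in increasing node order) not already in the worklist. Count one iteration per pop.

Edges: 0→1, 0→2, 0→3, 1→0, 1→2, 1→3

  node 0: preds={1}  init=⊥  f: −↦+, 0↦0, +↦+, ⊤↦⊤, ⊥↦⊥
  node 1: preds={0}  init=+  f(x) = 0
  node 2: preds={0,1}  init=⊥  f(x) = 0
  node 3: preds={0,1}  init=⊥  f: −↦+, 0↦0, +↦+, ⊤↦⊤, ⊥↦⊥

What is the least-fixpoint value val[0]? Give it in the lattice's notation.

Trace (8 dequeues):
  [1] u=0 | in + | out + | prev ⊥ | push {}
  [2] u=1 | in + | out ⊤ | prev + | push {0}
  [3] u=2 | in ⊤ | out 0 | prev ⊥ | push {}
  [4] u=3 | in ⊤ | out ⊤ | prev ⊥ | push {}
  [5] u=0 | in ⊤ | out ⊤ | prev + | push {1,2,3}
  [6] u=1 | in ⊤ | out ⊤ | ==
  [7] u=2 | in ⊤ | out 0 | ==
  [8] u=3 | in ⊤ | out ⊤ | ==

Converged values:
  [0] ⊤
  [1] ⊤
  [2] 0
  [3] ⊤

⊤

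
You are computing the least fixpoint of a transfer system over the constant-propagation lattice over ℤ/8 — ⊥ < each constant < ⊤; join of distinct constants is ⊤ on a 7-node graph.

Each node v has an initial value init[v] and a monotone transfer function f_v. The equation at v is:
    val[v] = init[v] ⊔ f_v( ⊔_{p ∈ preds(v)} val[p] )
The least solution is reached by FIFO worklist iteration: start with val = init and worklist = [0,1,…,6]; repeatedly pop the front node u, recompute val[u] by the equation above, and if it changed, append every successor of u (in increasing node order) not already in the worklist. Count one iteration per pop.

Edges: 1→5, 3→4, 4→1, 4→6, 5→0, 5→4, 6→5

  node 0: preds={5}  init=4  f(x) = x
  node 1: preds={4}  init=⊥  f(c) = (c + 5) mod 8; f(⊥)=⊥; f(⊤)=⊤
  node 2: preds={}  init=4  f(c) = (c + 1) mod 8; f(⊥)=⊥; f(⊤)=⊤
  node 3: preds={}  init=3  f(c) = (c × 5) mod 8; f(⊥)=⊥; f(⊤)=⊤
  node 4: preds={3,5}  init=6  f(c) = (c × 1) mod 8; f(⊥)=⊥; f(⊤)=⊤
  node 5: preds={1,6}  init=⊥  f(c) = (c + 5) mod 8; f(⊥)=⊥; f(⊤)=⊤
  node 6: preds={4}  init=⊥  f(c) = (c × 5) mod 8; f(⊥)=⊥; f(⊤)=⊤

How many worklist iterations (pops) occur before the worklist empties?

Trace (13 dequeues):
  [1] u=0 | in ⊥ | out 4 | ==
  [2] u=1 | in 6 | out 3 | prev ⊥ | push {}
  [3] u=2 | in ⊥ | out 4 | ==
  [4] u=3 | in ⊥ | out 3 | ==
  [5] u=4 | in 3 | out ⊤ | prev 6 | push {1}
  [6] u=5 | in 3 | out 0 | prev ⊥ | push {0,4}
  [7] u=6 | in ⊤ | out ⊤ | prev ⊥ | push {5}
  [8] u=1 | in ⊤ | out ⊤ | prev 3 | push {}
  [9] u=0 | in 0 | out ⊤ | prev 4 | push {}
  [10] u=4 | in ⊤ | out ⊤ | ==
  [11] u=5 | in ⊤ | out ⊤ | prev 0 | push {0,4}
  [12] u=0 | in ⊤ | out ⊤ | ==
  [13] u=4 | in ⊤ | out ⊤ | ==

Converged values:
  [0] ⊤
  [1] ⊤
  [2] 4
  [3] 3
  [4] ⊤
  [5] ⊤
  [6] ⊤

13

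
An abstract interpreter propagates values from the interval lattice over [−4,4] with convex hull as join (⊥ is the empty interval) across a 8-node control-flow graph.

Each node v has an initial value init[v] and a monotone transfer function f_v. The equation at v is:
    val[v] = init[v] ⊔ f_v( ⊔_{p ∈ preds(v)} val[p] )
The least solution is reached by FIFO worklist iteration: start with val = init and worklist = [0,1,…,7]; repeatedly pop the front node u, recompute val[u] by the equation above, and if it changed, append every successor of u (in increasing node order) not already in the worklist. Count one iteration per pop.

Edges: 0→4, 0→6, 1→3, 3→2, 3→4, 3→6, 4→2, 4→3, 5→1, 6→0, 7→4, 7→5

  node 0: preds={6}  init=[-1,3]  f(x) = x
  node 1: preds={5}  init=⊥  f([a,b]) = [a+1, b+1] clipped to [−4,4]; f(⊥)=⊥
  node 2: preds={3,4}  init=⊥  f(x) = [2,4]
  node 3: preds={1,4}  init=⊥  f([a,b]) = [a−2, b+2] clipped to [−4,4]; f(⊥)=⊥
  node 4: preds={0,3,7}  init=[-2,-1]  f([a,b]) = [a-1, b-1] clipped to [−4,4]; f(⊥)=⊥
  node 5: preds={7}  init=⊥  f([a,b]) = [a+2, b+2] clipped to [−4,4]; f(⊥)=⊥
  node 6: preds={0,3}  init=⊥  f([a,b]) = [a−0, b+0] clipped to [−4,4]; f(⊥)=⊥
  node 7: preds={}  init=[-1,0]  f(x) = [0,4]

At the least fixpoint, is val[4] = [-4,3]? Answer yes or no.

yes

Trace (22 dequeues):
  [1] u=0 | in ⊥ | out [-1,3] | ==
  [2] u=1 | in ⊥ | out ⊥ | ==
  [3] u=2 | in [-2,-1] | out [2,4] | prev ⊥ | push {}
  [4] u=3 | in [-2,-1] | out [-4,1] | prev ⊥ | push {2}
  [5] u=4 | in [-4,3] | out [-4,2] | prev [-2,-1] | push {3}
  [6] u=5 | in [-1,0] | out [1,2] | prev ⊥ | push {1}
  [7] u=6 | in [-4,3] | out [-4,3] | prev ⊥ | push {0}
  [8] u=7 | in ⊥ | out [-1,4] | prev [-1,0] | push {4,5}
  [9] u=2 | in [-4,2] | out [2,4] | ==
  [10] u=3 | in [-4,2] | out [-4,4] | prev [-4,1] | push {2,6}
  [11] u=1 | in [1,2] | out [2,3] | prev ⊥ | push {3}
  [12] u=0 | in [-4,3] | out [-4,3] | prev [-1,3] | push {}
  [13] u=4 | in [-4,4] | out [-4,3] | prev [-4,2] | push {}
  [14] u=5 | in [-1,4] | out [1,4] | prev [1,2] | push {1}
  [15] u=2 | in [-4,4] | out [2,4] | ==
  [16] u=6 | in [-4,4] | out [-4,4] | prev [-4,3] | push {0}
  [17] u=3 | in [-4,3] | out [-4,4] | ==
  [18] u=1 | in [1,4] | out [2,4] | prev [2,3] | push {3}
  [19] u=0 | in [-4,4] | out [-4,4] | prev [-4,3] | push {4,6}
  [20] u=3 | in [-4,4] | out [-4,4] | ==
  [21] u=4 | in [-4,4] | out [-4,3] | ==
  [22] u=6 | in [-4,4] | out [-4,4] | ==

Converged values:
  [0] [-4,4]
  [1] [2,4]
  [2] [2,4]
  [3] [-4,4]
  [4] [-4,3]
  [5] [1,4]
  [6] [-4,4]
  [7] [-1,4]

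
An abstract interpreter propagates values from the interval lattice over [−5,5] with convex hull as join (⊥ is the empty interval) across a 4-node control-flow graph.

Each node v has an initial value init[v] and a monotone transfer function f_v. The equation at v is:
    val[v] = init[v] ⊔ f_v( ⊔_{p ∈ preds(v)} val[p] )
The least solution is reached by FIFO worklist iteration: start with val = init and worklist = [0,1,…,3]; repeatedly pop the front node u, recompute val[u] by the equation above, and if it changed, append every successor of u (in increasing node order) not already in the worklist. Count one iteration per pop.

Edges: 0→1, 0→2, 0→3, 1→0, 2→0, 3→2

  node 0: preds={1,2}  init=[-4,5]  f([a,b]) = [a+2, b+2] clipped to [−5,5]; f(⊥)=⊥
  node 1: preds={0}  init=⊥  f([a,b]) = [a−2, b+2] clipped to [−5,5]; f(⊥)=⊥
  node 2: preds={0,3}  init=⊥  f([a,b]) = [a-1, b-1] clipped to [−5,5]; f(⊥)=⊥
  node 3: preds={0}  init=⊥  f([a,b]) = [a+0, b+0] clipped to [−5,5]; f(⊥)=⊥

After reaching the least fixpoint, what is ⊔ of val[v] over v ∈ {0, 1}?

Iteration log — 6 steps:
  step 1. node 0  ⊔preds=⊥  new=[-4,5]  stable
  step 2. node 1  ⊔preds=[-4,5]  new=[-5,5]  old=⊥  +wl: 0
  step 3. node 2  ⊔preds=[-4,5]  new=[-5,4]  old=⊥  +wl: 
  step 4. node 3  ⊔preds=[-4,5]  new=[-4,5]  old=⊥  +wl: 2
  step 5. node 0  ⊔preds=[-5,5]  new=[-4,5]  stable
  step 6. node 2  ⊔preds=[-4,5]  new=[-5,4]  stable

Least fixpoint reached:
  node 0: [-4,5]
  node 1: [-5,5]
  node 2: [-5,4]
  node 3: [-4,5]

[-5,5]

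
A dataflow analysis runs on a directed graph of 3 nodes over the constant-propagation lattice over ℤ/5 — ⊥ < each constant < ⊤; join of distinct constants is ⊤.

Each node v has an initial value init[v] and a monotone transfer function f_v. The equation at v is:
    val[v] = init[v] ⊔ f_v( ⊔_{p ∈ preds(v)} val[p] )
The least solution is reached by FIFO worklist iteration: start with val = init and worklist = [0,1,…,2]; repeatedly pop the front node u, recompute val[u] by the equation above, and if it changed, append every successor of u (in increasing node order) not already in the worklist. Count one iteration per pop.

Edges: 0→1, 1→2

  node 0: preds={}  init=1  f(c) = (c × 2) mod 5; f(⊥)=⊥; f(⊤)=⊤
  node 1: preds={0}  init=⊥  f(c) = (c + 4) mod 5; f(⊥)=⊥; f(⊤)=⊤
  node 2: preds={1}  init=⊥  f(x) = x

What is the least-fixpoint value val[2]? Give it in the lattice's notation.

Iteration log — 3 steps:
  step 1. node 0  ⊔preds=⊥  new=1  stable
  step 2. node 1  ⊔preds=1  new=0  old=⊥  +wl: 
  step 3. node 2  ⊔preds=0  new=0  old=⊥  +wl: 

Least fixpoint reached:
  node 0: 1
  node 1: 0
  node 2: 0

0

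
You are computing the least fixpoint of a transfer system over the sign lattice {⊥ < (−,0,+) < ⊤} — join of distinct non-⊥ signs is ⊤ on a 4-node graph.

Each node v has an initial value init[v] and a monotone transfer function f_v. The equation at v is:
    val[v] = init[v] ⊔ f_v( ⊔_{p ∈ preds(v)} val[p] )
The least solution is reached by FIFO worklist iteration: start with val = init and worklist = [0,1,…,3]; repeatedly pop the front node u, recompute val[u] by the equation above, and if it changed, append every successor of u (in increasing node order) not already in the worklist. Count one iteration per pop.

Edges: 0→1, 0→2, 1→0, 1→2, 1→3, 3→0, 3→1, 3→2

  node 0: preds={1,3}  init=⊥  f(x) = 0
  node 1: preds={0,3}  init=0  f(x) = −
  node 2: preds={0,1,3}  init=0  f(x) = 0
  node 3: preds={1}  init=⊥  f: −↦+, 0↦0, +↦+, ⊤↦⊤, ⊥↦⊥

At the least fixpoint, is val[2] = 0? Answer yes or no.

Trace (7 dequeues):
  [1] u=0 | in 0 | out 0 | prev ⊥ | push {}
  [2] u=1 | in 0 | out ⊤ | prev 0 | push {0}
  [3] u=2 | in ⊤ | out 0 | ==
  [4] u=3 | in ⊤ | out ⊤ | prev ⊥ | push {1,2}
  [5] u=0 | in ⊤ | out 0 | ==
  [6] u=1 | in ⊤ | out ⊤ | ==
  [7] u=2 | in ⊤ | out 0 | ==

Converged values:
  [0] 0
  [1] ⊤
  [2] 0
  [3] ⊤

yes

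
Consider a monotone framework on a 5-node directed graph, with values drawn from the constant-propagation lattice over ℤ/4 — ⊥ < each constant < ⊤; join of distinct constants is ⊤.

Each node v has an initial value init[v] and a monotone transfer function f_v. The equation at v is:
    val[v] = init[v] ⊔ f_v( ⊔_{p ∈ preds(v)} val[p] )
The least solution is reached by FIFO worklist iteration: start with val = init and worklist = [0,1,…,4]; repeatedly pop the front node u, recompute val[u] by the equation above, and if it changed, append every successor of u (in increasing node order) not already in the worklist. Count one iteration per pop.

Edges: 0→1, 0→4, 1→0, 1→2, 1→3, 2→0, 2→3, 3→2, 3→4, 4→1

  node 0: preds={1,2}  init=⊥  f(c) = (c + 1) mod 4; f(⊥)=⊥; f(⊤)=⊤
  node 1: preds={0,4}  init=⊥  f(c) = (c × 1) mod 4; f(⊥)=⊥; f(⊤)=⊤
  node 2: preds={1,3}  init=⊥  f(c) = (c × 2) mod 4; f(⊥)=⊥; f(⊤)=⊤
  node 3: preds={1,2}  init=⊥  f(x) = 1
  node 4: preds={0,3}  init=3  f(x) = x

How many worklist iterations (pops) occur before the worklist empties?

Worklist (12 pops):
  #1 pop 0: in=⊥ → ⊥ (no change)
  #2 pop 1: in=3 → 3 (was ⊥); enqueue [0]
  #3 pop 2: in=3 → 2 (was ⊥); enqueue []
  #4 pop 3: in=⊤ → 1 (was ⊥); enqueue [2]
  #5 pop 4: in=1 → ⊤ (was 3); enqueue [1]
  #6 pop 0: in=⊤ → ⊤ (was ⊥); enqueue [4]
  #7 pop 2: in=⊤ → ⊤ (was 2); enqueue [0,3]
  #8 pop 1: in=⊤ → ⊤ (was 3); enqueue [2]
  #9 pop 4: in=⊤ → ⊤ (no change)
  #10 pop 0: in=⊤ → ⊤ (no change)
  #11 pop 3: in=⊤ → 1 (no change)
  #12 pop 2: in=⊤ → ⊤ (no change)

Fixpoint:
  val[0] = ⊤
  val[1] = ⊤
  val[2] = ⊤
  val[3] = 1
  val[4] = ⊤

12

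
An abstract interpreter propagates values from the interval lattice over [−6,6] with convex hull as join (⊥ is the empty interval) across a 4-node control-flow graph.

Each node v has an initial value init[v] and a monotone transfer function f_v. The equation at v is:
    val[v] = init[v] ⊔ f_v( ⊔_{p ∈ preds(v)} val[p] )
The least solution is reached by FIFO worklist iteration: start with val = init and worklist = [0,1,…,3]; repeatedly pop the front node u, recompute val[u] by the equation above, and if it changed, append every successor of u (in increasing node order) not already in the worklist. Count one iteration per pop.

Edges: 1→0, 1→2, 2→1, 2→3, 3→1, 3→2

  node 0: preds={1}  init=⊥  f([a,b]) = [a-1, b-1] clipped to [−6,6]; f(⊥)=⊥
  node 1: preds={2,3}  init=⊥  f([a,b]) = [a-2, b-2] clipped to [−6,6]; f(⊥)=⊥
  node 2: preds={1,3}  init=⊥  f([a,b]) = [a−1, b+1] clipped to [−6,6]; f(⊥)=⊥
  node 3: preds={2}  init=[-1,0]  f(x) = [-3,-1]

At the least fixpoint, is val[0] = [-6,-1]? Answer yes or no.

no

Trace (10 dequeues):
  [1] u=0 | in ⊥ | out ⊥ | ==
  [2] u=1 | in [-1,0] | out [-3,-2] | prev ⊥ | push {0}
  [3] u=2 | in [-3,0] | out [-4,1] | prev ⊥ | push {1}
  [4] u=3 | in [-4,1] | out [-3,0] | prev [-1,0] | push {2}
  [5] u=0 | in [-3,-2] | out [-4,-3] | prev ⊥ | push {}
  [6] u=1 | in [-4,1] | out [-6,-1] | prev [-3,-2] | push {0}
  [7] u=2 | in [-6,0] | out [-6,1] | prev [-4,1] | push {1,3}
  [8] u=0 | in [-6,-1] | out [-6,-2] | prev [-4,-3] | push {}
  [9] u=1 | in [-6,1] | out [-6,-1] | ==
  [10] u=3 | in [-6,1] | out [-3,0] | ==

Converged values:
  [0] [-6,-2]
  [1] [-6,-1]
  [2] [-6,1]
  [3] [-3,0]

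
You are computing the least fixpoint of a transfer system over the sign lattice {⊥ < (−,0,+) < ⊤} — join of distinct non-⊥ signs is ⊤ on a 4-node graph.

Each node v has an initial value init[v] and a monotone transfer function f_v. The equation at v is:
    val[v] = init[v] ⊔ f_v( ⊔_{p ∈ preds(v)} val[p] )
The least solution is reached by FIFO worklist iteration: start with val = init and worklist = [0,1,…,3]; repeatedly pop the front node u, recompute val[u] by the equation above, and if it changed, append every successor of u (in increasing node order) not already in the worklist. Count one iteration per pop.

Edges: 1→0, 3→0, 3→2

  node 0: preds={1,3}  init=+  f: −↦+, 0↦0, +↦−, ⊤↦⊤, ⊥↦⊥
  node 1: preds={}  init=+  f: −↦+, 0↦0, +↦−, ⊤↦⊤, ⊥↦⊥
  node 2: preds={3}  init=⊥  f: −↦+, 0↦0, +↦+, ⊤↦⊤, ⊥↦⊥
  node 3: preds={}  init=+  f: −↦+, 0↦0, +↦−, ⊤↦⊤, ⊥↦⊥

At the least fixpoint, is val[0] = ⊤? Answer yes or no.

yes

Trace (4 dequeues):
  [1] u=0 | in + | out ⊤ | prev + | push {}
  [2] u=1 | in ⊥ | out + | ==
  [3] u=2 | in + | out + | prev ⊥ | push {}
  [4] u=3 | in ⊥ | out + | ==

Converged values:
  [0] ⊤
  [1] +
  [2] +
  [3] +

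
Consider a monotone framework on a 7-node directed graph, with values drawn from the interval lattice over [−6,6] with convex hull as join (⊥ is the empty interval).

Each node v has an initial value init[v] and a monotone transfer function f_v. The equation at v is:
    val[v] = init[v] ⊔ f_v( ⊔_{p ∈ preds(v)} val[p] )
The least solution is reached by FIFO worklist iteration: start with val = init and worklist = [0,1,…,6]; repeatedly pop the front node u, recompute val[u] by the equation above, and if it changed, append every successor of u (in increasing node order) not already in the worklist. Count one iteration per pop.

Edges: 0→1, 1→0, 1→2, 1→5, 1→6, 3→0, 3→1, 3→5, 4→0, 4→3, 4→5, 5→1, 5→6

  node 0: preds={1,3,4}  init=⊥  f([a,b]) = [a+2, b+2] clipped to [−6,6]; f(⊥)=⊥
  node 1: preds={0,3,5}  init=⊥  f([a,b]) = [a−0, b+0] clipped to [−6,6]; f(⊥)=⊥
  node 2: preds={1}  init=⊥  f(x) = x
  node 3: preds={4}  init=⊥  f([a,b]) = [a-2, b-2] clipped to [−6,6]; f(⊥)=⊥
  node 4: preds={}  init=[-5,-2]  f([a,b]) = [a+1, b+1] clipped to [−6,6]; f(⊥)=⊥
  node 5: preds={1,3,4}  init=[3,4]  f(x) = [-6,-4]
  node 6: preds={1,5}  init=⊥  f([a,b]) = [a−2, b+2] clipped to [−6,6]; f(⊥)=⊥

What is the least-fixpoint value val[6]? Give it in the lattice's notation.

[-6,6]

Trace (13 dequeues):
  [1] u=0 | in [-5,-2] | out [-3,0] | prev ⊥ | push {}
  [2] u=1 | in [-3,4] | out [-3,4] | prev ⊥ | push {0}
  [3] u=2 | in [-3,4] | out [-3,4] | prev ⊥ | push {}
  [4] u=3 | in [-5,-2] | out [-6,-4] | prev ⊥ | push {1}
  [5] u=4 | in ⊥ | out [-5,-2] | ==
  [6] u=5 | in [-6,4] | out [-6,4] | prev [3,4] | push {}
  [7] u=6 | in [-6,4] | out [-6,6] | prev ⊥ | push {}
  [8] u=0 | in [-6,4] | out [-4,6] | prev [-3,0] | push {}
  [9] u=1 | in [-6,6] | out [-6,6] | prev [-3,4] | push {0,2,5,6}
  [10] u=0 | in [-6,6] | out [-4,6] | ==
  [11] u=2 | in [-6,6] | out [-6,6] | prev [-3,4] | push {}
  [12] u=5 | in [-6,6] | out [-6,4] | ==
  [13] u=6 | in [-6,6] | out [-6,6] | ==

Converged values:
  [0] [-4,6]
  [1] [-6,6]
  [2] [-6,6]
  [3] [-6,-4]
  [4] [-5,-2]
  [5] [-6,4]
  [6] [-6,6]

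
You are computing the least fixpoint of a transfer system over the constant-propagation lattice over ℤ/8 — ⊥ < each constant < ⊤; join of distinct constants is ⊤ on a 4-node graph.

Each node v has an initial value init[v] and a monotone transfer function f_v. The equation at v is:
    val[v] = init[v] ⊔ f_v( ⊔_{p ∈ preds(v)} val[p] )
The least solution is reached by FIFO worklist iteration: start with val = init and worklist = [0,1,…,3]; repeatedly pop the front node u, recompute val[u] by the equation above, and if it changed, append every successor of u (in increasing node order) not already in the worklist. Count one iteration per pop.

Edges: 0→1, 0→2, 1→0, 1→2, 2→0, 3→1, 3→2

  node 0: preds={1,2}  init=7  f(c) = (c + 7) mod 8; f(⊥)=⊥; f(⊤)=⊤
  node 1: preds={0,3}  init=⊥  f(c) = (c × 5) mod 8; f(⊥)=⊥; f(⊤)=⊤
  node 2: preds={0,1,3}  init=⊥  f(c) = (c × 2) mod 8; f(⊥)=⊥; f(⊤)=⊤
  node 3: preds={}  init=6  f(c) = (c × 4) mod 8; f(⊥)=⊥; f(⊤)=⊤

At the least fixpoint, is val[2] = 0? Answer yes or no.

Worklist (7 pops):
  #1 pop 0: in=⊥ → 7 (no change)
  #2 pop 1: in=⊤ → ⊤ (was ⊥); enqueue [0]
  #3 pop 2: in=⊤ → ⊤ (was ⊥); enqueue []
  #4 pop 3: in=⊥ → 6 (no change)
  #5 pop 0: in=⊤ → ⊤ (was 7); enqueue [1,2]
  #6 pop 1: in=⊤ → ⊤ (no change)
  #7 pop 2: in=⊤ → ⊤ (no change)

Fixpoint:
  val[0] = ⊤
  val[1] = ⊤
  val[2] = ⊤
  val[3] = 6

no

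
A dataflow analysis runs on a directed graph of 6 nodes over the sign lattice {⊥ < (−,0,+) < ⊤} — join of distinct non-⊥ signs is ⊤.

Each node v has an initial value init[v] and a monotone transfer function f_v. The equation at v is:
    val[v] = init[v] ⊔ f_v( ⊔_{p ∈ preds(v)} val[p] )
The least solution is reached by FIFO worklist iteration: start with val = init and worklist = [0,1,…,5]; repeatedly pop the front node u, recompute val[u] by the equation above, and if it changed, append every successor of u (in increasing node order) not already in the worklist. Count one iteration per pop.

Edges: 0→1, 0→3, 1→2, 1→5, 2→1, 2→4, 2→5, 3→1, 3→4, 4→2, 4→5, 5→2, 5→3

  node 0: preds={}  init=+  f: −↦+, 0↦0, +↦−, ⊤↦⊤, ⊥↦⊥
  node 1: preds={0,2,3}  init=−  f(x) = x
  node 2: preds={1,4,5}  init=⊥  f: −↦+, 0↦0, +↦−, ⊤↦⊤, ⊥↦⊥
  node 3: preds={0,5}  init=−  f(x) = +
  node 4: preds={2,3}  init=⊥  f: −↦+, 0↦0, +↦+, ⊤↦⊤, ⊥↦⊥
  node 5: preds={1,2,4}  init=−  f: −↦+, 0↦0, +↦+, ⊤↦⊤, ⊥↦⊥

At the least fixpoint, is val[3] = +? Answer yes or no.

Trace (9 dequeues):
  [1] u=0 | in ⊥ | out + | ==
  [2] u=1 | in ⊤ | out ⊤ | prev − | push {}
  [3] u=2 | in ⊤ | out ⊤ | prev ⊥ | push {1}
  [4] u=3 | in ⊤ | out ⊤ | prev − | push {}
  [5] u=4 | in ⊤ | out ⊤ | prev ⊥ | push {2}
  [6] u=5 | in ⊤ | out ⊤ | prev − | push {3}
  [7] u=1 | in ⊤ | out ⊤ | ==
  [8] u=2 | in ⊤ | out ⊤ | ==
  [9] u=3 | in ⊤ | out ⊤ | ==

Converged values:
  [0] +
  [1] ⊤
  [2] ⊤
  [3] ⊤
  [4] ⊤
  [5] ⊤

no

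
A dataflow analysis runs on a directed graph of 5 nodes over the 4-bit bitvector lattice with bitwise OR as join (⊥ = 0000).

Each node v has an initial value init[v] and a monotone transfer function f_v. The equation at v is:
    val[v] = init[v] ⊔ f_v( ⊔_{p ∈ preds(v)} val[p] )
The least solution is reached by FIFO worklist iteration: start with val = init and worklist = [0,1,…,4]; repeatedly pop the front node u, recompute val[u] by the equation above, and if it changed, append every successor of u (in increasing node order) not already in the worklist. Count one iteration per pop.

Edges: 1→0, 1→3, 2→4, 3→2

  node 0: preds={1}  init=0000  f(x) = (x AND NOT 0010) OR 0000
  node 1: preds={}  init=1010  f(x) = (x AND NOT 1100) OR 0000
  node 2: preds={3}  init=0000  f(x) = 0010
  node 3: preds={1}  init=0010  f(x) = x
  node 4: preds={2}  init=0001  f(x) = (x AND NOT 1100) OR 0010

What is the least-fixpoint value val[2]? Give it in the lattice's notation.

0010

Worklist (6 pops):
  #1 pop 0: in=1010 → 1000 (was 0000); enqueue []
  #2 pop 1: in=0000 → 1010 (no change)
  #3 pop 2: in=0010 → 0010 (was 0000); enqueue []
  #4 pop 3: in=1010 → 1010 (was 0010); enqueue [2]
  #5 pop 4: in=0010 → 0011 (was 0001); enqueue []
  #6 pop 2: in=1010 → 0010 (no change)

Fixpoint:
  val[0] = 1000
  val[1] = 1010
  val[2] = 0010
  val[3] = 1010
  val[4] = 0011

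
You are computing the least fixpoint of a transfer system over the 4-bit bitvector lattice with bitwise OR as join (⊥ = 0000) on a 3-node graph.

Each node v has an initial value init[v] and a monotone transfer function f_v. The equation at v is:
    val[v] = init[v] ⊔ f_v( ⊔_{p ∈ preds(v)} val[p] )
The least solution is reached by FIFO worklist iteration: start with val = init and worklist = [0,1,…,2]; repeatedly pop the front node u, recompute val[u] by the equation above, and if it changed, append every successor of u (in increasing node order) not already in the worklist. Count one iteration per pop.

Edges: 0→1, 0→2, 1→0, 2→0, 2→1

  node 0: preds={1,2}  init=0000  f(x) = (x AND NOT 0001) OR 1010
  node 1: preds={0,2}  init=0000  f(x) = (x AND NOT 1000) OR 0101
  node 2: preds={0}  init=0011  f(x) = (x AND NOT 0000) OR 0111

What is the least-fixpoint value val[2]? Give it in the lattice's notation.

1111

Iteration log — 6 steps:
  step 1. node 0  ⊔preds=0011  new=1010  old=0000  +wl: 
  step 2. node 1  ⊔preds=1011  new=0111  old=0000  +wl: 0
  step 3. node 2  ⊔preds=1010  new=1111  old=0011  +wl: 1
  step 4. node 0  ⊔preds=1111  new=1110  old=1010  +wl: 2
  step 5. node 1  ⊔preds=1111  new=0111  stable
  step 6. node 2  ⊔preds=1110  new=1111  stable

Least fixpoint reached:
  node 0: 1110
  node 1: 0111
  node 2: 1111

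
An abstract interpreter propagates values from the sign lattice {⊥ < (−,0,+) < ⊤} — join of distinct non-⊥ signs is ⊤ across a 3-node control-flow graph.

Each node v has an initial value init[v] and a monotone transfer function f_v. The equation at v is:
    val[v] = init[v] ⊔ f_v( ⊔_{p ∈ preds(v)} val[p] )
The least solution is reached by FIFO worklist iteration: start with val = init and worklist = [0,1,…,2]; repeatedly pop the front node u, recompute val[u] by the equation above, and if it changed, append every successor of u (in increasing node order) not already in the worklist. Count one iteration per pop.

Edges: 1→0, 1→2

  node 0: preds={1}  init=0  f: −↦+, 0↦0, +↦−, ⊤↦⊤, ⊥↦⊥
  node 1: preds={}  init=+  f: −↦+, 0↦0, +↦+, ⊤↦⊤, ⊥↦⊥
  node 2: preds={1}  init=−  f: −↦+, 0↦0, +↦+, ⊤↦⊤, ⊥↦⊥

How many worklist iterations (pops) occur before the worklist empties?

Iteration log — 3 steps:
  step 1. node 0  ⊔preds=+  new=⊤  old=0  +wl: 
  step 2. node 1  ⊔preds=⊥  new=+  stable
  step 3. node 2  ⊔preds=+  new=⊤  old=−  +wl: 

Least fixpoint reached:
  node 0: ⊤
  node 1: +
  node 2: ⊤

3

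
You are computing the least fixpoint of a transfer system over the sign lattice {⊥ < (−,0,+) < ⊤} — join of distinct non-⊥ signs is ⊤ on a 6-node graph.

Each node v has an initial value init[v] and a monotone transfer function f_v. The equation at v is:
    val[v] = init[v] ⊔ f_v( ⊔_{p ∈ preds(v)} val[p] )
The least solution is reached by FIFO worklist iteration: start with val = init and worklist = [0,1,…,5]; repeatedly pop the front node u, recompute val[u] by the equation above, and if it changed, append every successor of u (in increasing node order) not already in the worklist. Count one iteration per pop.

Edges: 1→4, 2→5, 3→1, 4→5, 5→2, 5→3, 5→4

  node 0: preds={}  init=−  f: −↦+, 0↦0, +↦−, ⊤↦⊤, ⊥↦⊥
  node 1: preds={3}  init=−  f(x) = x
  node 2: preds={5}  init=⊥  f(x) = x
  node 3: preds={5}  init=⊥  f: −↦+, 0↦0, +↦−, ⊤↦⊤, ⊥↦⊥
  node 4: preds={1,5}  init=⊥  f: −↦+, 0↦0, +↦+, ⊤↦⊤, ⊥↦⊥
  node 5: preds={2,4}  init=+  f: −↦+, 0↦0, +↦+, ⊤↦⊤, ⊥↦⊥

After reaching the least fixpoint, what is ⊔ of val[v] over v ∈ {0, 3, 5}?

⊤

Iteration log — 13 steps:
  step 1. node 0  ⊔preds=⊥  new=−  stable
  step 2. node 1  ⊔preds=⊥  new=−  stable
  step 3. node 2  ⊔preds=+  new=+  old=⊥  +wl: 
  step 4. node 3  ⊔preds=+  new=−  old=⊥  +wl: 1
  step 5. node 4  ⊔preds=⊤  new=⊤  old=⊥  +wl: 
  step 6. node 5  ⊔preds=⊤  new=⊤  old=+  +wl: 2,3,4
  step 7. node 1  ⊔preds=−  new=−  stable
  step 8. node 2  ⊔preds=⊤  new=⊤  old=+  +wl: 5
  step 9. node 3  ⊔preds=⊤  new=⊤  old=−  +wl: 1
  step 10. node 4  ⊔preds=⊤  new=⊤  stable
  step 11. node 5  ⊔preds=⊤  new=⊤  stable
  step 12. node 1  ⊔preds=⊤  new=⊤  old=−  +wl: 4
  step 13. node 4  ⊔preds=⊤  new=⊤  stable

Least fixpoint reached:
  node 0: −
  node 1: ⊤
  node 2: ⊤
  node 3: ⊤
  node 4: ⊤
  node 5: ⊤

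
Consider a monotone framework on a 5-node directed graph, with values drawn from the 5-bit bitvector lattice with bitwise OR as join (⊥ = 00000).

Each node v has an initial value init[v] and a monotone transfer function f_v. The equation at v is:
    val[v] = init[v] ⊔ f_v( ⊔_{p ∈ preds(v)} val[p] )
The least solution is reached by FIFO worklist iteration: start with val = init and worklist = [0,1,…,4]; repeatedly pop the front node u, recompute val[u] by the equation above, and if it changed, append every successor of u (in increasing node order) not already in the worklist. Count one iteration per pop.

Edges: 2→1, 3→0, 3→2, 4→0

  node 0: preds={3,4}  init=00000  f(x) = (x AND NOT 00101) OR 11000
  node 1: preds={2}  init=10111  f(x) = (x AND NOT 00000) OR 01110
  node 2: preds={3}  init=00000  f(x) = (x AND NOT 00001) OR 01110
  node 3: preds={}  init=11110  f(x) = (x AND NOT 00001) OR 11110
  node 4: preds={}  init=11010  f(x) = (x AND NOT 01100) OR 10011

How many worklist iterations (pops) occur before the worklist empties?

Trace (7 dequeues):
  [1] u=0 | in 11110 | out 11010 | prev 00000 | push {}
  [2] u=1 | in 00000 | out 11111 | prev 10111 | push {}
  [3] u=2 | in 11110 | out 11110 | prev 00000 | push {1}
  [4] u=3 | in 00000 | out 11110 | ==
  [5] u=4 | in 00000 | out 11011 | prev 11010 | push {0}
  [6] u=1 | in 11110 | out 11111 | ==
  [7] u=0 | in 11111 | out 11010 | ==

Converged values:
  [0] 11010
  [1] 11111
  [2] 11110
  [3] 11110
  [4] 11011

7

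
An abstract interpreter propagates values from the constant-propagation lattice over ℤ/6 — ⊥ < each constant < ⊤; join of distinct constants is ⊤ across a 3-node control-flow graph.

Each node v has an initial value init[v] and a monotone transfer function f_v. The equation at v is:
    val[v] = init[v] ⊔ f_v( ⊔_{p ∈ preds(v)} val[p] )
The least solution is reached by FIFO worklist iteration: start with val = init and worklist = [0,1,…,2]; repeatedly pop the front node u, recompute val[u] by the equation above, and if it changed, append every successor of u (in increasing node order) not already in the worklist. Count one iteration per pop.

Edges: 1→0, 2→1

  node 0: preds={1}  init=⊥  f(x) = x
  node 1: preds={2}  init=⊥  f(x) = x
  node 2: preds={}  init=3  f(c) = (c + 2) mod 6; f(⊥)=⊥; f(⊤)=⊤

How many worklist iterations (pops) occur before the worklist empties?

Trace (4 dequeues):
  [1] u=0 | in ⊥ | out ⊥ | ==
  [2] u=1 | in 3 | out 3 | prev ⊥ | push {0}
  [3] u=2 | in ⊥ | out 3 | ==
  [4] u=0 | in 3 | out 3 | prev ⊥ | push {}

Converged values:
  [0] 3
  [1] 3
  [2] 3

4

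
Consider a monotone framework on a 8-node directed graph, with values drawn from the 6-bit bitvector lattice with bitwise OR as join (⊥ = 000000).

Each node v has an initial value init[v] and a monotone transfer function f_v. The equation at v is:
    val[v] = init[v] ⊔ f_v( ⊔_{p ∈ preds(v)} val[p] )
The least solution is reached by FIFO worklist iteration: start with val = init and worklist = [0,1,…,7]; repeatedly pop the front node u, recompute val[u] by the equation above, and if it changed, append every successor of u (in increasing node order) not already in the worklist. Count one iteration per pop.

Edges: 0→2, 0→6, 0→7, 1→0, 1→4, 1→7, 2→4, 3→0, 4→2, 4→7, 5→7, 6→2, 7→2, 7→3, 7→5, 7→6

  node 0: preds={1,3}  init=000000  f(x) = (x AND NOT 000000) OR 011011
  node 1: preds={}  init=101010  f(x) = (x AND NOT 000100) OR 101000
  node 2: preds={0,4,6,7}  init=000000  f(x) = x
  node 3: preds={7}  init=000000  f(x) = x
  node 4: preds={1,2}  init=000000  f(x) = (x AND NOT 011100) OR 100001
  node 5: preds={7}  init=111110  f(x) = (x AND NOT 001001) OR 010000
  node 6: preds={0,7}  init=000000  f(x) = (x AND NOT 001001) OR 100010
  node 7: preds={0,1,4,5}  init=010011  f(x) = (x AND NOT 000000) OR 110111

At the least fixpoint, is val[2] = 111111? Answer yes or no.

yes

Trace (18 dequeues):
  [1] u=0 | in 101010 | out 111011 | prev 000000 | push {}
  [2] u=1 | in 000000 | out 101010 | ==
  [3] u=2 | in 111011 | out 111011 | prev 000000 | push {}
  [4] u=3 | in 010011 | out 010011 | prev 000000 | push {0}
  [5] u=4 | in 111011 | out 100011 | prev 000000 | push {2}
  [6] u=5 | in 010011 | out 111110 | ==
  [7] u=6 | in 111011 | out 110010 | prev 000000 | push {}
  [8] u=7 | in 111111 | out 111111 | prev 010011 | push {3,5,6}
  [9] u=0 | in 111011 | out 111011 | ==
  [10] u=2 | in 111111 | out 111111 | prev 111011 | push {4}
  [11] u=3 | in 111111 | out 111111 | prev 010011 | push {0}
  [12] u=5 | in 111111 | out 111110 | ==
  [13] u=6 | in 111111 | out 110110 | prev 110010 | push {2}
  [14] u=4 | in 111111 | out 100011 | ==
  [15] u=0 | in 111111 | out 111111 | prev 111011 | push {6,7}
  [16] u=2 | in 111111 | out 111111 | ==
  [17] u=6 | in 111111 | out 110110 | ==
  [18] u=7 | in 111111 | out 111111 | ==

Converged values:
  [0] 111111
  [1] 101010
  [2] 111111
  [3] 111111
  [4] 100011
  [5] 111110
  [6] 110110
  [7] 111111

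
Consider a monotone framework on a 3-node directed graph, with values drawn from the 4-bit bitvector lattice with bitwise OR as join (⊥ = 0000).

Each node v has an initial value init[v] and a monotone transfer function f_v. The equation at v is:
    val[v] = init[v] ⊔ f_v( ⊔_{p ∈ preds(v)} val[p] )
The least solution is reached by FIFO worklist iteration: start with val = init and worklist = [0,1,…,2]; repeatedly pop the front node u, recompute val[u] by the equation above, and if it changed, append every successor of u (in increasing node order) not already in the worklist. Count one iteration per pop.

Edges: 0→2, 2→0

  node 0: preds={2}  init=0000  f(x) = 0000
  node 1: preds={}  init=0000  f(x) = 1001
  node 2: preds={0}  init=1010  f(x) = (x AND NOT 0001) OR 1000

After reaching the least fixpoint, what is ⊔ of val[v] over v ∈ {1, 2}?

1011

Worklist (3 pops):
  #1 pop 0: in=1010 → 0000 (no change)
  #2 pop 1: in=0000 → 1001 (was 0000); enqueue []
  #3 pop 2: in=0000 → 1010 (no change)

Fixpoint:
  val[0] = 0000
  val[1] = 1001
  val[2] = 1010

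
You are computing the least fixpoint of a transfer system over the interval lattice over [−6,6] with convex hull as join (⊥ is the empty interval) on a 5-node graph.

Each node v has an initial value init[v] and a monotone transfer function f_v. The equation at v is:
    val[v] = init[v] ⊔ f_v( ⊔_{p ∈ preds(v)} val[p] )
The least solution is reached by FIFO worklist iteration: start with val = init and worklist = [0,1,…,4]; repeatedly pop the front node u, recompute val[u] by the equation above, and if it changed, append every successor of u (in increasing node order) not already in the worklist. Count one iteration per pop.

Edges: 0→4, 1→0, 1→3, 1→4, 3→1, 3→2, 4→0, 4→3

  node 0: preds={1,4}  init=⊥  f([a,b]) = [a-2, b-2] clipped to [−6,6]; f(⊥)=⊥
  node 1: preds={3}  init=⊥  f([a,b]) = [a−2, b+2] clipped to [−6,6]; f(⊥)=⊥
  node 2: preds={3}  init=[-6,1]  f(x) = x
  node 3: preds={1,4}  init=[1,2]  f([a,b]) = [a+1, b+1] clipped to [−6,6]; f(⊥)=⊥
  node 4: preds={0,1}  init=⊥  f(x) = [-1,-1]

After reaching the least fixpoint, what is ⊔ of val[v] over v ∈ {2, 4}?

Iteration log — 34 steps:
  step 1. node 0  ⊔preds=⊥  new=⊥  stable
  step 2. node 1  ⊔preds=[1,2]  new=[-1,4]  old=⊥  +wl: 0
  step 3. node 2  ⊔preds=[1,2]  new=[-6,2]  old=[-6,1]  +wl: 
  step 4. node 3  ⊔preds=[-1,4]  new=[0,5]  old=[1,2]  +wl: 1,2
  step 5. node 4  ⊔preds=[-1,4]  new=[-1,-1]  old=⊥  +wl: 3
  step 6. node 0  ⊔preds=[-1,4]  new=[-3,2]  old=⊥  +wl: 4
  step 7. node 1  ⊔preds=[0,5]  new=[-2,6]  old=[-1,4]  +wl: 0
  step 8. node 2  ⊔preds=[0,5]  new=[-6,5]  old=[-6,2]  +wl: 
  step 9. node 3  ⊔preds=[-2,6]  new=[-1,6]  old=[0,5]  +wl: 1,2
  step 10. node 4  ⊔preds=[-3,6]  new=[-1,-1]  stable
  step 11. node 0  ⊔preds=[-2,6]  new=[-4,4]  old=[-3,2]  +wl: 4
  step 12. node 1  ⊔preds=[-1,6]  new=[-3,6]  old=[-2,6]  +wl: 0,3
  step 13. node 2  ⊔preds=[-1,6]  new=[-6,6]  old=[-6,5]  +wl: 
  step 14. node 4  ⊔preds=[-4,6]  new=[-1,-1]  stable
  step 15. node 0  ⊔preds=[-3,6]  new=[-5,4]  old=[-4,4]  +wl: 4
  step 16. node 3  ⊔preds=[-3,6]  new=[-2,6]  old=[-1,6]  +wl: 1,2
  step 17. node 4  ⊔preds=[-5,6]  new=[-1,-1]  stable
  step 18. node 1  ⊔preds=[-2,6]  new=[-4,6]  old=[-3,6]  +wl: 0,3,4
  step 19. node 2  ⊔preds=[-2,6]  new=[-6,6]  stable
  step 20. node 0  ⊔preds=[-4,6]  new=[-6,4]  old=[-5,4]  +wl: 
  step 21. node 3  ⊔preds=[-4,6]  new=[-3,6]  old=[-2,6]  +wl: 1,2
  step 22. node 4  ⊔preds=[-6,6]  new=[-1,-1]  stable
  step 23. node 1  ⊔preds=[-3,6]  new=[-5,6]  old=[-4,6]  +wl: 0,3,4
  step 24. node 2  ⊔preds=[-3,6]  new=[-6,6]  stable
  step 25. node 0  ⊔preds=[-5,6]  new=[-6,4]  stable
  step 26. node 3  ⊔preds=[-5,6]  new=[-4,6]  old=[-3,6]  +wl: 1,2
  step 27. node 4  ⊔preds=[-6,6]  new=[-1,-1]  stable
  step 28. node 1  ⊔preds=[-4,6]  new=[-6,6]  old=[-5,6]  +wl: 0,3,4
  step 29. node 2  ⊔preds=[-4,6]  new=[-6,6]  stable
  step 30. node 0  ⊔preds=[-6,6]  new=[-6,4]  stable
  step 31. node 3  ⊔preds=[-6,6]  new=[-5,6]  old=[-4,6]  +wl: 1,2
  step 32. node 4  ⊔preds=[-6,6]  new=[-1,-1]  stable
  step 33. node 1  ⊔preds=[-5,6]  new=[-6,6]  stable
  step 34. node 2  ⊔preds=[-5,6]  new=[-6,6]  stable

Least fixpoint reached:
  node 0: [-6,4]
  node 1: [-6,6]
  node 2: [-6,6]
  node 3: [-5,6]
  node 4: [-1,-1]

[-6,6]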